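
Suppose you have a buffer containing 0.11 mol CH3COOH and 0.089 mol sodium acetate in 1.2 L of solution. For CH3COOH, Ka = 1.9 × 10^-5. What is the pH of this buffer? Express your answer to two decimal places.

pH = 4.63

pKa = −log(1.9 × 10^-5) = 4.721
Using pH = pKa + log([base]/[acid]) with [base]/[acid] = 0.089/0.11:
pH = 4.721 + (-0.092) = 4.63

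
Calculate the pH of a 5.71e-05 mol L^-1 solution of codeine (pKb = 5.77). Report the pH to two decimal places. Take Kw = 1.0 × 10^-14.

C18H21NO3 + H2O ⇌ C18H22NO3+ + OH-
Kb = 10^(−5.77) = 1.70 × 10^-6
Kb = [OH-]²/(5.71e-05 − [OH-]) = 1.70 × 10^-6
Here C₀/Kb ≈ 33.6, so the small-[OH-] approximation fails. Use the quadratic:
[OH-] = (−Kb + √(Kb² + 4·Kb·C₀))/2 = 9.04 × 10^-6 M
pOH = 5.04, so pH = 14.00 − pOH = 8.96

pH = 8.96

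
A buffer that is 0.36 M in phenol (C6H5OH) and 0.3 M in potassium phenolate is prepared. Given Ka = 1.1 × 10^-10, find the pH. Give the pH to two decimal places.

pKa = −log(1.1 × 10^-10) = 9.959
pH = pKa + log([A⁻]/[HA]) = 9.959 + log(0.3/0.36)
pH = 9.959 + (-0.079) = 9.88

pH = 9.88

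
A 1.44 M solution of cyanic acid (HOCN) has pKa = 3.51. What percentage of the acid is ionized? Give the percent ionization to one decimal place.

HOCN ⇌ OCN- + H+; let x = [H+] at equilibrium.
Ka = 10^(−3.51) = 3.09 × 10^-4
x ≈ √(Ka·C₀) = √(3.09 × 10^-4 × 1.44) = 2.11 × 10^-2 M
Fraction ionized = 2.11 × 10^-2 / 1.44 = 0.0147 → 1.5%

1.5%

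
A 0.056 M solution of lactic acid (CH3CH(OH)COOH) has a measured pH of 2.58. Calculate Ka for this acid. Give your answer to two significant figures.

[H+] = 10^(-2.58) = 2.63 × 10^-3 M
At equilibrium [HA] = 0.056 − 2.63 × 10^-3 = 5.34 × 10^-2 M
Ka = [H+][A-]/[HA] = (2.63 × 10^-3)² / 5.34 × 10^-2 = 1.3 × 10^-4

Ka = 1.3 × 10^-4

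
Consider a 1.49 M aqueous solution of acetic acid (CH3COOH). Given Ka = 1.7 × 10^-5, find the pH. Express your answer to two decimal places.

pH = 2.30

CH3COOH ⇌ CH3COO- + H+
Ka = [H+]²/(1.49 − [H+]) = 1.7 × 10^-5
Neglecting [H+] in the denominator: [H+] = √(1.7 × 10^-5 × 1.49) = 5.03 × 10^-3 M
pH = −log(5.03 × 10^-3) = 2.30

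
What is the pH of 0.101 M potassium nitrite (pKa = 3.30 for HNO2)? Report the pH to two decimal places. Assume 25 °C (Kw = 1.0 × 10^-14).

pH = 8.15

NO2- is the conjugate base of the weak acid HNO2.
Ka = 10^(−3.30) = 5.01 × 10^-4
Kb = Kw/Ka = 1.0×10^-14 / 5.01 × 10^-4 = 2.00 × 10^-11
Kb = x²/(0.101 − x) = 2.00 × 10^-11
Neglecting x in the denominator: x = √(2.00 × 10^-11 × 0.101) = 1.42 × 10^-6 M
pOH = 5.85, so pH = 14.00 − pOH = 8.15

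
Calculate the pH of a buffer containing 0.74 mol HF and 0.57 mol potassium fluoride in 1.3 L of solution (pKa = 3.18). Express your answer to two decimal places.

pH = pKa + log([A⁻]/[HA]) = 3.18 + log(0.57/0.74)
pH = 3.18 + (-0.113) = 3.07

pH = 3.07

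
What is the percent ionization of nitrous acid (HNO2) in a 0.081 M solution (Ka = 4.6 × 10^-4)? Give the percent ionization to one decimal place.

HNO2 ⇌ NO2- + H+; let x = [H+] at equilibrium.
Ka = x²/(C₀ − x); solving the quadratic gives x = 5.88 × 10^-3 M.
Fraction ionized = 5.88 × 10^-3 / 0.081 = 0.0726 → 7.3%

7.3%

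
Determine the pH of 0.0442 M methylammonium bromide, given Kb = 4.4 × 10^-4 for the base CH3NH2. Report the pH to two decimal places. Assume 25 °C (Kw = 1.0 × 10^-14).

CH3NH3+ is the conjugate acid of the weak base CH3NH2.
Ka = Kw/Kb = 1.0×10^-14 / 4.4 × 10^-4 = 2.27 × 10^-11
From the ICE table, Ka = [H+]²/(0.0442 − [H+]) = 2.27 × 10^-11.
Assume [H+] ≪ 0.0442: [H+] ≈ √(2.27 × 10^-11 × 0.0442) = 1.00 × 10^-6 M
pH = −log[H+] = −log(1.00 × 10^-6) = 6.00

pH = 6.00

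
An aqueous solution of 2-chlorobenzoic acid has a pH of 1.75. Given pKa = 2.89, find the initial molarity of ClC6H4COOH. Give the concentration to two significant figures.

C₀ = 2.6 × 10^-1 M

[H+] = 10^(-1.75) = 1.78 × 10^-2 M = x
Ka = 10^(−2.89) = 1.29 × 10^-3
Ka = x²/(C₀ − x) ⇒ C₀ = x + x²/Ka
C₀ = 1.78 × 10^-2 + (1.78 × 10^-2)²/(1.29 × 10^-3) = 2.63 × 10^-1 M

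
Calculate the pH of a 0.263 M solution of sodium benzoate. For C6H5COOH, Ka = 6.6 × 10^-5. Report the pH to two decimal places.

C6H5COO- is the conjugate base of the weak acid C6H5COOH.
Kb = Kw/Ka = 1.0×10^-14 / 6.6 × 10^-5 = 1.52 × 10^-10
Kb = [OH-]²/(0.263 − [OH-]) = 1.52 × 10^-10
Neglecting [OH-] in the denominator: [OH-] = √(1.52 × 10^-10 × 0.263) = 6.32 × 10^-6 M
([OH-]/C₀ = 0.0024% < 5%, so the approximation holds.)
pOH = −log(6.32 × 10^-6) = 5.20; pH = 14.00 − 5.20 = 8.80

pH = 8.80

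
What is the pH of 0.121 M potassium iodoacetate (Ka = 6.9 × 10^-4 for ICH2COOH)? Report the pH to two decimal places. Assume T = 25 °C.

pH = 8.12

ICH2COO- is the conjugate base of the weak acid ICH2COOH.
Kb = Kw/Ka = 1.0×10^-14 / 6.9 × 10^-4 = 1.45 × 10^-11
Kb = x²/(0.121 − x) = 1.45 × 10^-11
Assume x ≪ 0.121: x ≈ √(1.45 × 10^-11 × 0.121) = 1.32 × 10^-6 M
Check: 0.0011% ionized — well under 5%, approximation valid.
pOH = −log(1.32 × 10^-6) = 5.88; pH = 14.00 − 5.88 = 8.12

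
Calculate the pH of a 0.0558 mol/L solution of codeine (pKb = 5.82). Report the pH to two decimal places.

pH = 10.46

C18H21NO3 + H2O ⇌ C18H22NO3+ + OH-
Kb = 10^(−5.82) = 1.51 × 10^-6
Let x = [OH-] at equilibrium. Kb = x²/(0.0558 − x).
Assume x ≪ 0.0558: x ≈ √(1.51 × 10^-6 × 0.0558) = 2.90 × 10^-4 M
(x/C₀ = 0.52% < 5%, so the approximation holds.)
pOH = 3.54, so pH = 14.00 − pOH = 10.46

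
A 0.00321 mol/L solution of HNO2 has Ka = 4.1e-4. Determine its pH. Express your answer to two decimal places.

HNO2 ⇌ NO2- + H+
From the ICE table, Ka = [H+]²/(0.00321 − [H+]) = 4.1 × 10^-4.
Here C₀/Ka ≈ 7.83, so the small-[H+] approximation fails. Use the quadratic:
[H+] = (−Ka + √(Ka² + 4·Ka·C₀))/2 = 9.60 × 10^-4 M
pH = −log(9.60 × 10^-4) = 3.02

pH = 3.02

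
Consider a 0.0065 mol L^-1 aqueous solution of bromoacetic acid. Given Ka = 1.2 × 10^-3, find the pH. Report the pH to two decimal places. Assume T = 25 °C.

BrCH2COOH ⇌ BrCH2COO- + H+
From the ICE table, Ka = [H+]²/(0.0065 − [H+]) = 1.2 × 10^-3.
The 5% rule fails; solving [H+]² + Ka·[H+] − Ka·C₀ = 0 exactly:
[H+] = [−0.0012 + √(0.0012² + 3.12e-05)]/2 = 2.26 × 10^-3 M
pH = −log[H+] = −log(2.26 × 10^-3) = 2.65

pH = 2.65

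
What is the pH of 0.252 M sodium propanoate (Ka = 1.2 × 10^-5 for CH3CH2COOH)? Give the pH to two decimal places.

pH = 9.16

CH3CH2COO- is the conjugate base of the weak acid CH3CH2COOH.
Kb = Kw/Ka = 1.0×10^-14 / 1.2 × 10^-5 = 8.33 × 10^-10
From the ICE table, Kb = [OH-]²/(0.252 − [OH-]) = 8.33 × 10^-10.
Neglecting [OH-] in the denominator: [OH-] = √(8.33 × 10^-10 × 0.252) = 1.45 × 10^-5 M
Check: 0.0057% ionized — well under 5%, approximation valid.
pOH = −log(1.45 × 10^-5) = 4.84; pH = 14.00 − 4.84 = 9.16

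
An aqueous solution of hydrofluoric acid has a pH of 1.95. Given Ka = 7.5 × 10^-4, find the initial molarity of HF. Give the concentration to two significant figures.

C₀ = 1.8 × 10^-1 M

[H+] = 10^(-1.95) = 1.12 × 10^-2 M = x
Ka = x²/(C₀ − x) ⇒ C₀ = x + x²/Ka
C₀ = 1.12 × 10^-2 + (1.12 × 10^-2)²/(7.5 × 10^-4) = 1.78 × 10^-1 M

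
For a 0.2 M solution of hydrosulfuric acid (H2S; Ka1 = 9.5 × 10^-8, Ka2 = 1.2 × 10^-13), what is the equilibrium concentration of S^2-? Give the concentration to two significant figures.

1.2 × 10^-13 M

First ionization gives [H+] ≈ [HS-] = 1.38 × 10^-4 M.
Second step: Ka2 = [H+][S^2-]/[HS-] ≈ [S^2-] (since [H+] ≈ [HS-]).
So [S^2-] ≈ Ka2.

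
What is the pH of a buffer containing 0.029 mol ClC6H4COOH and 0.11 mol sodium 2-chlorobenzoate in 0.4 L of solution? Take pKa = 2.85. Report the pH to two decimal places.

pH = 3.43

pH = pKa + log([A⁻]/[HA]) = 2.85 + log(0.11/0.029)
pH = 2.85 + (+0.579) = 3.43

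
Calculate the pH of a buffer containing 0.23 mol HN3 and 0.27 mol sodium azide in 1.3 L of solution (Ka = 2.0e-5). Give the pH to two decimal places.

pH = 4.77

pKa = −log(2.0 × 10^-5) = 4.699
pH = pKa + log([A⁻]/[HA]) = 4.699 + log(0.27/0.23)
pH = 4.699 + (+0.070) = 4.77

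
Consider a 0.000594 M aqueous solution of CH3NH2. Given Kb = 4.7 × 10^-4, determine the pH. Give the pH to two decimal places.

CH3NH2 + H2O ⇌ CH3NH3+ + OH-
Let x = [OH-] at equilibrium. Kb = x²/(0.000594 − x).
Here C₀/Kb ≈ 1.26, so the small-x approximation fails. Use the quadratic:
x = (−Kb + √(Kb² + 4·Kb·C₀))/2 = 3.43 × 10^-4 M
pOH = 3.46, so pH = 14.00 − pOH = 10.54

pH = 10.54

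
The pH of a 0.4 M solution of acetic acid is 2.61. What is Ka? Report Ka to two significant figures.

[H+] = 10^(-2.61) = 2.45 × 10^-3 M
At equilibrium [HA] = 0.4 − 2.45 × 10^-3 = 3.98 × 10^-1 M
Ka = [H+][A-]/[HA] = (2.45 × 10^-3)² / 3.98 × 10^-1 = 1.5 × 10^-5

Ka = 1.5 × 10^-5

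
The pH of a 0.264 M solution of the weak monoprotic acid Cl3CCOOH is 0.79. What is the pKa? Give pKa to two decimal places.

pKa = 0.59

[H+] = 10^(-0.79) = 1.62 × 10^-1 M
At equilibrium [HA] = 0.264 − 1.62 × 10^-1 = 1.02 × 10^-1 M
Ka = [H+][A-]/[HA] = (1.62 × 10^-1)² / 1.02 × 10^-1 = 2.57 × 10^-1
pKa = -log(2.57 × 10^-1) = 0.59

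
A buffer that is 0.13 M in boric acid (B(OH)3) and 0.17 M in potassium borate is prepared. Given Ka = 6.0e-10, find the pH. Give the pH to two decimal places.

pKa = −log(6.0 × 10^-10) = 9.222
Using pH = pKa + log([base]/[acid]) with [base]/[acid] = 0.17/0.13:
pH = 9.222 + (+0.117) = 9.34

pH = 9.34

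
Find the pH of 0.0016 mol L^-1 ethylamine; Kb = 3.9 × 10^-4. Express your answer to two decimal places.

C2H5NH2 + H2O ⇌ C2H5NH3+ + OH-
Kb = [OH-]²/(0.0016 − [OH-]) = 3.9 × 10^-4
The 5% rule fails; solving [OH-]² + Kb·[OH-] − Kb·C₀ = 0 exactly:
[OH-] = [−0.00039 + √(0.00039² + 2.5e-06)]/2 = 6.19 × 10^-4 M
pOH = 3.21, so pH = 14.00 − pOH = 10.79

pH = 10.79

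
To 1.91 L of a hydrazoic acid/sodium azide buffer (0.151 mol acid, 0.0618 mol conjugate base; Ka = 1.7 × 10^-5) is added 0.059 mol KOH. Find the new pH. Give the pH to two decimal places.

OH- converts HN3 to N3-: HN3 → 0.092 mol, N3- → 0.121 mol.
pKa = −log(1.7 × 10^-5) = 4.770
pH = pKa + log(n_N3-/n_HN3) = 4.770 + log(0.121/0.092) = 4.770 + (+0.119)

pH = 4.89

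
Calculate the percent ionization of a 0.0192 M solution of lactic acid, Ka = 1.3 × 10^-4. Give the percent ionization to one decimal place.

7.9%

CH3CH(OH)COOH ⇌ CH3CH(OH)COO- + H+; let x = [H+] at equilibrium.
Solve x² + 0.00013x − 2.5e-06 = 0 → x = 1.52 × 10^-3 M
% ionization = x/C₀ × 100% = 1.52 × 10^-3/0.0192 × 100% = 7.9%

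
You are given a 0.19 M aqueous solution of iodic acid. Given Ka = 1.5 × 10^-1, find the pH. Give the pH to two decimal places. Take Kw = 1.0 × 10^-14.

pH = 0.96

HIO3 ⇌ IO3- + H+
From the ICE table, Ka = x²/(0.19 − x) = 1.5 × 10^-1.
x is not negligible relative to C₀; solve x² + 0.15·x − 0.0285 = 0.
x = (−Ka + √(Ka² + 4·Ka·C₀))/2 = 1.10 × 10^-1 M
pH = −log(1.10 × 10^-1) = 0.96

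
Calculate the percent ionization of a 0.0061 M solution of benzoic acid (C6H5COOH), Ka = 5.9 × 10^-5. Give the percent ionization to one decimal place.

C6H5COOH ⇌ C6H5COO- + H+; let x = [H+] at equilibrium.
Ka = x²/(C₀ − x); solving the quadratic gives x = 5.71 × 10^-4 M.
% ionization = x/C₀ × 100% = 5.71 × 10^-4/0.0061 × 100% = 9.4%

9.4%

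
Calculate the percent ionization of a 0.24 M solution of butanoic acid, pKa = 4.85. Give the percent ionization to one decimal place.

CH3(CH2)2COOH ⇌ CH3(CH2)2COO- + H+; let x = [H+] at equilibrium.
Ka = 10^(−4.85) = 1.41 × 10^-5
x ≈ √(Ka·C₀) = √(1.41 × 10^-5 × 0.24) = 1.84 × 10^-3 M
Fraction ionized = 1.84 × 10^-3 / 0.24 = 0.0077 → 0.8%

0.8%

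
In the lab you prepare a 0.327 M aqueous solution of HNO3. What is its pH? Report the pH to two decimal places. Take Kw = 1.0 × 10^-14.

HNO3 is a strong acid and dissociates completely, so [H+] = 0.327 M.
pH = -log(0.327) = 0.49

pH = 0.49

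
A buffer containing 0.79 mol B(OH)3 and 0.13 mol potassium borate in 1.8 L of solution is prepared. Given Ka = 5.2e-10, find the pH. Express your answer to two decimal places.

pH = 8.50

pKa = −log(5.2 × 10^-10) = 9.284
Henderson–Hasselbalch: pH = pKa + log([B(OH)4-]/[B(OH)3]) = 9.284 + log(0.13/0.79)
pH = 9.284 + (-0.784) = 8.50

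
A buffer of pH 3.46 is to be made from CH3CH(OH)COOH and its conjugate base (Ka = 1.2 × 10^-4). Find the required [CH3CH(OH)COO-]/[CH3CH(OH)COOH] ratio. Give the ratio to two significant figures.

ratio = 0.35

pKa = -log(1.2 × 10^-4) = 3.921
pH = pKa + log(r) ⇒ log(r) = 3.46 − 3.921 = -0.461
r = [CH3CH(OH)COO-]/[CH3CH(OH)COOH] = 10^(-0.461) = 0.346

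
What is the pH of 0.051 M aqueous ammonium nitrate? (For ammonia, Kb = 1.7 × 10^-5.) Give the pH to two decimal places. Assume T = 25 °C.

NH4+ is the conjugate acid of the weak base NH3.
Ka = Kw/Kb = 1.0×10^-14 / 1.7 × 10^-5 = 5.88 × 10^-10
Ka = x²/(0.051 − x) = 5.88 × 10^-10
Neglecting x in the denominator: x = √(5.88 × 10^-10 × 0.051) = 5.48 × 10^-6 M
Check: 0.011% ionized — well under 5%, approximation valid.
pH = −log[H+] = −log(5.48 × 10^-6) = 5.26

pH = 5.26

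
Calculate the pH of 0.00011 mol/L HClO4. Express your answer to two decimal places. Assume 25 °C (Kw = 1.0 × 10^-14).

pH = 3.96

HClO4 is a strong acid and dissociates completely, so [H+] = 0.00011 M.
pH = -log(0.00011) = 3.96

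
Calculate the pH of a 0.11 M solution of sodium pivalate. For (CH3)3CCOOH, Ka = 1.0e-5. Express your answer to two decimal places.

pH = 9.02

(CH3)3CCOO- is the conjugate base of the weak acid (CH3)3CCOOH.
Kb = Kw/Ka = 1.0×10^-14 / 1.0 × 10^-5 = 1.00 × 10^-9
From the ICE table, Kb = x²/(0.11 − x) = 1.00 × 10^-9.
Since Kb ≪ C₀, x ≈ √(Kb·C₀) = 1.05 × 10^-5 M.
Check: 0.0095% ionized — well under 5%, approximation valid.
pOH = −log(1.05 × 10^-5) = 4.98; pH = 14.00 − 4.98 = 9.02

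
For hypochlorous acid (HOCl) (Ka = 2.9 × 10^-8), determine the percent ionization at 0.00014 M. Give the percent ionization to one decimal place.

1.4%

HOCl ⇌ OCl- + H+; let x = [H+] at equilibrium.
x ≈ √(Ka·C₀) = √(2.9 × 10^-8 × 0.00014) = 2.01 × 10^-6 M
Fraction ionized = 2.01 × 10^-6 / 0.00014 = 0.0144 → 1.4%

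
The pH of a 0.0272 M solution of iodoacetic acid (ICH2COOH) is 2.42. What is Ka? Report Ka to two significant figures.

[H+] = 10^(-2.42) = 3.80 × 10^-3 M
At equilibrium [HA] = 0.0272 − 3.80 × 10^-3 = 2.34 × 10^-2 M
Ka = [H+][A-]/[HA] = (3.80 × 10^-3)² / 2.34 × 10^-2 = 6.2 × 10^-4

Ka = 6.2 × 10^-4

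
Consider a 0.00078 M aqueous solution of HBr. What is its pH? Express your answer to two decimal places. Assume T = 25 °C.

HBr is a strong acid and dissociates completely, so [H+] = 0.00078 M.
pH = -log(0.00078) = 3.11

pH = 3.11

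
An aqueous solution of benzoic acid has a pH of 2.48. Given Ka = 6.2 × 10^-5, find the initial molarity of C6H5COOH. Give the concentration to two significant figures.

[H+] = 10^(-2.48) = 3.31 × 10^-3 M = x
Ka = x²/(C₀ − x) ⇒ C₀ = x + x²/Ka
C₀ = 3.31 × 10^-3 + (3.31 × 10^-3)²/(6.2 × 10^-5) = 1.80 × 10^-1 M

C₀ = 1.8 × 10^-1 M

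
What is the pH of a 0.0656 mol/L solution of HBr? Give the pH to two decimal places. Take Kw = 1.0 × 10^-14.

HBr is a strong acid and dissociates completely, so [H+] = 0.0656 M.
pH = -log(0.0656) = 1.18

pH = 1.18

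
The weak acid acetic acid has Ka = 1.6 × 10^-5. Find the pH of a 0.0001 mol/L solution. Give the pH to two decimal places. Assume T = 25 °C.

CH3COOH ⇌ CH3COO- + H+
From the ICE table, Ka = [H+]²/(0.0001 − [H+]) = 1.6 × 10^-5.
Here C₀/Ka ≈ 6.25, so the small-[H+] approximation fails. Use the quadratic:
[H+] = [−1.6e-05 + √(1.6e-05² + 6.4e-09)]/2 = 3.28 × 10^-5 M
pH = −log(3.28 × 10^-5) = 4.48

pH = 4.48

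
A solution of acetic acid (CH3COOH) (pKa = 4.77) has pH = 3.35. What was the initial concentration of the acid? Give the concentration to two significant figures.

[H+] = 10^(-3.35) = 4.47 × 10^-4 M = x
Ka = 10^(−4.77) = 1.70 × 10^-5
Ka = x²/(C₀ − x) ⇒ C₀ = x + x²/Ka
C₀ = 4.47 × 10^-4 + (4.47 × 10^-4)²/(1.70 × 10^-5) = 1.22 × 10^-2 M

C₀ = 1.2 × 10^-2 M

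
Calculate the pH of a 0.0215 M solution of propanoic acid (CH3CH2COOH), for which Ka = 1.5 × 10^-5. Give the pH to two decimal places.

pH = 3.25

CH3CH2COOH ⇌ CH3CH2COO- + H+
Let x = [H+] at equilibrium. Ka = x²/(0.0215 − x).
Assume x ≪ 0.0215: x ≈ √(1.5 × 10^-5 × 0.0215) = 5.68 × 10^-4 M
Check: 2.6% ionized — well under 5%, approximation valid.
pH = −log(5.68 × 10^-4) = 3.25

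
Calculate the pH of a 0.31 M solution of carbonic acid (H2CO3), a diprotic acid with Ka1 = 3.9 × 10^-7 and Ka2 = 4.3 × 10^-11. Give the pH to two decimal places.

pH = 3.46

Since Ka1 ≫ Ka2, the first ionization dominates [H+].
Ka1 = x²/(0.31 − x) = 3.9 × 10^-7
x ≈ √(3.9 × 10^-7 × 0.31) = 3.48 × 10^-4 M
pH = −log(3.48 × 10^-4) = 3.46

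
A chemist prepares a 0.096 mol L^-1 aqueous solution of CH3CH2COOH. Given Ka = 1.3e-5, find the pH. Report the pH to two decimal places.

CH3CH2COOH ⇌ CH3CH2COO- + H+
Ka = [H+]²/(0.096 − [H+]) = 1.3 × 10^-5
Neglecting [H+] in the denominator: [H+] = √(1.3 × 10^-5 × 0.096) = 1.12 × 10^-3 M
([H+]/C₀ = 1.2% < 5%, so the approximation holds.)
pH = −log[H+] = −log(1.12 × 10^-3) = 2.95

pH = 2.95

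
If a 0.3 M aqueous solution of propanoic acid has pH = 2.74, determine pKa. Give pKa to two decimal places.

[H+] = 10^(-2.74) = 1.82 × 10^-3 M
At equilibrium [HA] = 0.3 − 1.82 × 10^-3 = 2.98 × 10^-1 M
Ka = [H+][A-]/[HA] = (1.82 × 10^-3)² / 2.98 × 10^-1 = 1.11 × 10^-5
pKa = -log(1.11 × 10^-5) = 4.95

pKa = 4.95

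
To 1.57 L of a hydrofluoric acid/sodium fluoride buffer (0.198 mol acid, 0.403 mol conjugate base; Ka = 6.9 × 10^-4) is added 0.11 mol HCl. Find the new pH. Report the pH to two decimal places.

pH = 3.14

After neutralization: n(HF) = 0.308 mol, n(F-) = 0.293 mol.
pKa = −log(6.9 × 10^-4) = 3.161
pH = pKa + log([A⁻]/[HA]) = 3.161 + log(0.293/0.308) = 3.161 -0.022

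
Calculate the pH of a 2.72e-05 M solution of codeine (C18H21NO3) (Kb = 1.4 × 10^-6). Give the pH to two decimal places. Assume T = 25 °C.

pH = 8.74

C18H21NO3 + H2O ⇌ C18H22NO3+ + OH-
From the ICE table, Kb = [OH-]²/(2.72e-05 − [OH-]) = 1.4 × 10^-6.
Here C₀/Kb ≈ 19.4, so the small-[OH-] approximation fails. Use the quadratic:
[OH-] = (−Kb + √(Kb² + 4·Kb·C₀))/2 = 5.51 × 10^-6 M
pOH = 5.26, so pH = 14.00 − pOH = 8.74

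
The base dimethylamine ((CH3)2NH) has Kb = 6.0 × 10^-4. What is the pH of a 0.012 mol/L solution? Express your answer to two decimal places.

pH = 11.38

(CH3)2NH + H2O ⇌ (CH3)2NH2+ + OH-
Let x = [OH-] at equilibrium. Kb = x²/(0.012 − x).
Here C₀/Kb ≈ 20, so the small-x approximation fails. Use the quadratic:
x = [−0.0006 + √(0.0006² + 2.88e-05)]/2 = 2.40 × 10^-3 M
pOH = 2.62, so pH = 14.00 − pOH = 11.38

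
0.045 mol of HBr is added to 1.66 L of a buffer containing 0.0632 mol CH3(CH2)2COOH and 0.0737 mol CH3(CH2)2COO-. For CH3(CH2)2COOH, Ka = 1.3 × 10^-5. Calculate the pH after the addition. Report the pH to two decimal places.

Added H+ converts CH3(CH2)2COO- to CH3(CH2)2COOH: CH3(CH2)2COOH → 0.108 mol, CH3(CH2)2COO- → 0.0287 mol.
pKa = −log(1.3 × 10^-5) = 4.886
Henderson–Hasselbalch with mole ratio 0.0287/0.108: pH = 4.886 + (-0.576)

pH = 4.31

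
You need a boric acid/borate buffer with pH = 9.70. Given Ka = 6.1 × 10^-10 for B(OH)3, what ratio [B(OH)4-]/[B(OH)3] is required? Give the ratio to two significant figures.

ratio = 3.1

pKa = -log(6.1 × 10^-10) = 9.215
pH = pKa + log(r) ⇒ log(r) = 9.70 − 9.215 = +0.485
r = [B(OH)4-]/[B(OH)3] = 10^(+0.485) = 3.05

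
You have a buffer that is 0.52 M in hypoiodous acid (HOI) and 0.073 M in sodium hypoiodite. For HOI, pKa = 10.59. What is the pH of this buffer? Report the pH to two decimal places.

pH = 9.74

Using pH = pKa + log([base]/[acid]) with [base]/[acid] = 0.073/0.52:
pH = 10.59 + (-0.853) = 9.74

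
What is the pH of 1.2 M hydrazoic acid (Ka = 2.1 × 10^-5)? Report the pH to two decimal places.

pH = 2.30

HN3 ⇌ N3- + H+
Ka = x²/(1.2 − x) = 2.1 × 10^-5
Since Ka ≪ C₀, x ≈ √(Ka·C₀) = 5.02 × 10^-3 M.
(x/C₀ = 0.42% < 5%, so the approximation holds.)
pH = −log[H+] = −log(5.02 × 10^-3) = 2.30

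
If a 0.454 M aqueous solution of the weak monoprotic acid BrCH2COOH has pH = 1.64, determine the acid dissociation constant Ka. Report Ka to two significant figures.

[H+] = 10^(-1.64) = 2.29 × 10^-2 M
At equilibrium [HA] = 0.454 − 2.29 × 10^-2 = 4.31 × 10^-1 M
Ka = [H+][A-]/[HA] = (2.29 × 10^-2)² / 4.31 × 10^-1 = 1.2 × 10^-3

Ka = 1.2 × 10^-3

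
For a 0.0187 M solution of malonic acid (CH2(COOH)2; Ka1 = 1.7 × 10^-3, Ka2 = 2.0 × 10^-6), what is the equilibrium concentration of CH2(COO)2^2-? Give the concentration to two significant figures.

2.0 × 10^-6 M

First ionization gives [H+] ≈ [CH2(COOH)COO-] = 4.85 × 10^-3 M.
Second step: Ka2 = [H+][CH2(COO)2^2-]/[CH2(COOH)COO-] ≈ [CH2(COO)2^2-] (since [H+] ≈ [CH2(COOH)COO-]).
So [CH2(COO)2^2-] ≈ Ka2.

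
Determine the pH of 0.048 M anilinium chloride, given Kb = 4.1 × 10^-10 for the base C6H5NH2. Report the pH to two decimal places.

pH = 2.97

C6H5NH3+ is the conjugate acid of the weak base C6H5NH2.
Ka = Kw/Kb = 1.0×10^-14 / 4.1 × 10^-10 = 2.44 × 10^-5
From the ICE table, Ka = x²/(0.048 − x) = 2.44 × 10^-5.
Neglecting x in the denominator: x = √(2.44 × 10^-5 × 0.048) = 1.08 × 10^-3 M
Check: 2.3% ionized — well under 5%, approximation valid.
pH = −log(1.08 × 10^-3) = 2.97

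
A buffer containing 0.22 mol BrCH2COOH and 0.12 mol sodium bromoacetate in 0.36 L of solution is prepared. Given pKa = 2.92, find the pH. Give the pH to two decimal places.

Using pH = pKa + log([base]/[acid]) with [base]/[acid] = 0.12/0.22:
pH = 2.92 + (-0.263) = 2.66

pH = 2.66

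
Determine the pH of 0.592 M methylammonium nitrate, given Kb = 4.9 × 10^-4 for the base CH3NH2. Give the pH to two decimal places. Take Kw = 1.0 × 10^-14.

CH3NH3+ is the conjugate acid of the weak base CH3NH2.
Ka = Kw/Kb = 1.0×10^-14 / 4.9 × 10^-4 = 2.04 × 10^-11
From the ICE table, Ka = x²/(0.592 − x) = 2.04 × 10^-11.
Since Ka ≪ C₀, x ≈ √(Ka·C₀) = 3.48 × 10^-6 M.
Check: 0.00059% ionized — well under 5%, approximation valid.
pH = −log(3.48 × 10^-6) = 5.46

pH = 5.46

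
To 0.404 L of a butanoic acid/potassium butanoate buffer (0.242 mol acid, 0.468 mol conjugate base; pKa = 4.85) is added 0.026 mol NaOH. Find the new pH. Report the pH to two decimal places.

pH = 5.21

After neutralization: n(CH3(CH2)2COOH) = 0.216 mol, n(CH3(CH2)2COO-) = 0.494 mol.
pH = pKa + log([A⁻]/[HA]) = 4.85 + log(0.494/0.216) = 4.85 +0.359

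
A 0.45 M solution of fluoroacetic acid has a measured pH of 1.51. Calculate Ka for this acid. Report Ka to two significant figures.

[H+] = 10^(-1.51) = 3.09 × 10^-2 M
At equilibrium [HA] = 0.45 − 3.09 × 10^-2 = 4.19 × 10^-1 M
Ka = [H+][A-]/[HA] = (3.09 × 10^-2)² / 4.19 × 10^-1 = 2.3 × 10^-3

Ka = 2.3 × 10^-3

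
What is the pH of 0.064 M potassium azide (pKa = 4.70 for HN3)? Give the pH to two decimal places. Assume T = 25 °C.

pH = 8.75

N3- is the conjugate base of the weak acid HN3.
Ka = 10^(−4.70) = 2.00 × 10^-5
Kb = Kw/Ka = 1.0×10^-14 / 2.00 × 10^-5 = 5.00 × 10^-10
Kb = [OH-]²/(0.064 − [OH-]) = 5.00 × 10^-10
Assume [OH-] ≪ 0.064: [OH-] ≈ √(5.00 × 10^-10 × 0.064) = 5.66 × 10^-6 M
pOH = −log(5.66 × 10^-6) = 5.25; pH = 14.00 − 5.25 = 8.75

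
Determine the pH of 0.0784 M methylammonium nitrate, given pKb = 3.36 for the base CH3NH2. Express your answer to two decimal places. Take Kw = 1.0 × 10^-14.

CH3NH3+ is the conjugate acid of the weak base CH3NH2.
Kb = 10^(−3.36) = 4.37 × 10^-4
Ka = Kw/Kb = 1.0×10^-14 / 4.37 × 10^-4 = 2.29 × 10^-11
From the ICE table, Ka = x²/(0.0784 − x) = 2.29 × 10^-11.
Since Ka ≪ C₀, x ≈ √(Ka·C₀) = 1.34 × 10^-6 M.
Check: 0.0017% ionized — well under 5%, approximation valid.
pH = −log(1.34 × 10^-6) = 5.87

pH = 5.87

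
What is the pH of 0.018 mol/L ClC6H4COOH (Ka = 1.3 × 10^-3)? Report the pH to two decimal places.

pH = 2.37

ClC6H4COOH ⇌ ClC6H4COO- + H+
Ka = x²/(0.018 − x) = 1.3 × 10^-3
x is not negligible relative to C₀; solve x² + 0.0013·x − 2.34e-05 = 0.
x = (−Ka + √(Ka² + 4·Ka·C₀))/2 = 4.23 × 10^-3 M
pH = −log[H+] = −log(4.23 × 10^-3) = 2.37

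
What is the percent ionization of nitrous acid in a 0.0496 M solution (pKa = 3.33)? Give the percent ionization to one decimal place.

HNO2 ⇌ NO2- + H+; let x = [H+] at equilibrium.
Ka = 10^(−3.33) = 4.68 × 10^-4
Solve x² + 0.000468x − 2.32e-05 = 0 → x = 4.59 × 10^-3 M
Fraction ionized = 4.59 × 10^-3 / 0.0496 = 0.0925 → 9.3%

9.3%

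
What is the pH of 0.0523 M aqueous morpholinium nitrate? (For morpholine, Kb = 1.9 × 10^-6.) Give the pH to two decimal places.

pH = 4.78

C4H8ONH2+ is the conjugate acid of the weak base C4H8ONH.
Ka = Kw/Kb = 1.0×10^-14 / 1.9 × 10^-6 = 5.26 × 10^-9
Ka = x²/(0.0523 − x) = 5.26 × 10^-9
Neglecting x in the denominator: x = √(5.26 × 10^-9 × 0.0523) = 1.66 × 10^-5 M
Check: 0.032% ionized — well under 5%, approximation valid.
pH = −log[H+] = −log(1.66 × 10^-5) = 4.78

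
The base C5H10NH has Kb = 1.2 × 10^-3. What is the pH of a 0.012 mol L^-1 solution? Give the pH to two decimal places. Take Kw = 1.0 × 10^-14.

C5H10NH + H2O ⇌ C5H10NH2+ + OH-
From the ICE table, Kb = [OH-]²/(0.012 − [OH-]) = 1.2 × 10^-3.
[OH-] is not negligible relative to C₀; solve [OH-]² + 0.0012·[OH-] − 1.44e-05 = 0.
[OH-] = [−0.0012 + √(0.0012² + 5.76e-05)]/2 = 3.24 × 10^-3 M
pOH = 2.49, so pH = 14.00 − pOH = 11.51

pH = 11.51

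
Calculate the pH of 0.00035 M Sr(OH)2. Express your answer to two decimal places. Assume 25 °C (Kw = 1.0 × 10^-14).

pH = 10.85

Sr(OH)2 is a strong base (each formula unit releases 2 OH-); [OH-] = 0.0007 M.
pOH = -log(0.0007) = 3.15
pH = 14.00 - 3.15 = 10.85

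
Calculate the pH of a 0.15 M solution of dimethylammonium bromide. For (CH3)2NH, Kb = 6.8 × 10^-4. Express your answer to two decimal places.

(CH3)2NH2+ is the conjugate acid of the weak base (CH3)2NH.
Ka = Kw/Kb = 1.0×10^-14 / 6.8 × 10^-4 = 1.47 × 10^-11
Ka = x²/(0.15 − x) = 1.47 × 10^-11
Since Ka ≪ C₀, x ≈ √(Ka·C₀) = 1.48 × 10^-6 M.
Check: 0.00099% ionized — well under 5%, approximation valid.
pH = −log[H+] = −log(1.48 × 10^-6) = 5.83

pH = 5.83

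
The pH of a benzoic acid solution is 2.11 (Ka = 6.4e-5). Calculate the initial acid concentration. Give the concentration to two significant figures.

[H+] = 10^(-2.11) = 7.76 × 10^-3 M = x
Ka = x²/(C₀ − x) ⇒ C₀ = x + x²/Ka
C₀ = 7.76 × 10^-3 + (7.76 × 10^-3)²/(6.4 × 10^-5) = 9.49 × 10^-1 M

C₀ = 9.5 × 10^-1 M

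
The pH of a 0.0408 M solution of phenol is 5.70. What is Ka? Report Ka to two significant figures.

Ka = 9.8 × 10^-11

[H+] = 10^(-5.70) = 2.00 × 10^-6 M
At equilibrium [HA] = 0.0408 − 2.00 × 10^-6 = 4.08 × 10^-2 M
Ka = [H+][A-]/[HA] = (2.00 × 10^-6)² / 4.08 × 10^-2 = 9.8 × 10^-11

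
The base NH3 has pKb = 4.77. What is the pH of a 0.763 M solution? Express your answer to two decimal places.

NH3 + H2O ⇌ NH4+ + OH-
Kb = 10^(−4.77) = 1.70 × 10^-5
Kb = x²/(0.763 − x) = 1.70 × 10^-5
Neglecting x in the denominator: x = √(1.70 × 10^-5 × 0.763) = 3.60 × 10^-3 M
pOH = 2.44, so pH = 14.00 − pOH = 11.56

pH = 11.56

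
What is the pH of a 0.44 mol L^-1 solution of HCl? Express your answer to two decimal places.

HCl is a strong acid and dissociates completely, so [H+] = 0.44 M.
pH = -log(0.44) = 0.36

pH = 0.36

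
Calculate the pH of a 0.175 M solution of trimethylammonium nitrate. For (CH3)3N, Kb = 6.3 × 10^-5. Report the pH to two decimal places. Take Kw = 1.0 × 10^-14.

pH = 5.28

(CH3)3NH+ is the conjugate acid of the weak base (CH3)3N.
Ka = Kw/Kb = 1.0×10^-14 / 6.3 × 10^-5 = 1.59 × 10^-10
Ka = x²/(0.175 − x) = 1.59 × 10^-10
Since Ka ≪ C₀, x ≈ √(Ka·C₀) = 5.27 × 10^-6 M.
(x/C₀ = 0.003% < 5%, so the approximation holds.)
pH = −log(5.27 × 10^-6) = 5.28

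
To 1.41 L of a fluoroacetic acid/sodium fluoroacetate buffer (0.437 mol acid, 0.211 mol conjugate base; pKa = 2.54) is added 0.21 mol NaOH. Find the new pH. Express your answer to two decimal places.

pH = 2.81

After neutralization: n(FCH2COOH) = 0.227 mol, n(FCH2COO-) = 0.421 mol.
pH = pKa + log(n_FCH2COO-/n_FCH2COOH) = 2.54 + log(0.421/0.227) = 2.54 + (+0.268)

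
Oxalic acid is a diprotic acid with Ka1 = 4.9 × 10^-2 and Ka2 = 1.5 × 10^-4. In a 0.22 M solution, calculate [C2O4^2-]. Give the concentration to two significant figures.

1.5 × 10^-4 M

First ionization gives [H+] ≈ [HC2O4-] = 8.22 × 10^-2 M.
Second step: Ka2 = [H+][C2O4^2-]/[HC2O4-] ≈ [C2O4^2-] (since [H+] ≈ [HC2O4-]).
So [C2O4^2-] ≈ Ka2.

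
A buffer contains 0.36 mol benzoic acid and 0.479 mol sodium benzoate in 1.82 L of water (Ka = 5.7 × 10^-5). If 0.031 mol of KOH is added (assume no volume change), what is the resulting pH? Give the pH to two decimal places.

OH- converts C6H5COOH to C6H5COO-: C6H5COOH → 0.329 mol, C6H5COO- → 0.51 mol.
pKa = −log(5.7 × 10^-5) = 4.244
pH = pKa + log(n_C6H5COO-/n_C6H5COOH) = 4.244 + log(0.51/0.329) = 4.244 + (+0.190)

pH = 4.43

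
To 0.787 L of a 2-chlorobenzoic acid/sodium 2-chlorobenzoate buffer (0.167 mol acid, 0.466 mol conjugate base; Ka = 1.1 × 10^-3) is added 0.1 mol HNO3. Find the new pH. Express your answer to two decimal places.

pH = 3.10

After neutralization: n(ClC6H4COOH) = 0.267 mol, n(ClC6H4COO-) = 0.366 mol.
pKa = −log(1.1 × 10^-3) = 2.959
pH = pKa + log([A⁻]/[HA]) = 2.959 + log(0.366/0.267) = 2.959 +0.137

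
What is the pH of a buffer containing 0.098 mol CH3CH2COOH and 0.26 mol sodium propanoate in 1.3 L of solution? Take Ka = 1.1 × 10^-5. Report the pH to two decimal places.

pKa = −log(1.1 × 10^-5) = 4.959
Henderson–Hasselbalch: pH = pKa + log([CH3CH2COO-]/[CH3CH2COOH]) = 4.959 + log(0.26/0.098)
pH = 4.959 + (+0.424) = 5.38

pH = 5.38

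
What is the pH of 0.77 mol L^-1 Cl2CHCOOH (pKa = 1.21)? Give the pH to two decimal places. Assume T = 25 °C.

Cl2CHCOOH ⇌ Cl2CHCOO- + H+
Ka = 10^(−1.21) = 6.17 × 10^-2
Let x = [H+] at equilibrium. Ka = x²/(0.77 − x).
x is not negligible relative to C₀; solve x² + 0.0617·x − 0.0475 = 0.
x = [−0.0617 + √(0.0617² + 0.19)]/2 = 1.89 × 10^-1 M
pH = −log(1.89 × 10^-1) = 0.72

pH = 0.72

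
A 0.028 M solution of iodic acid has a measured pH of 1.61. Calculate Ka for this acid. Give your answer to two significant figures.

Ka = 1.7 × 10^-1

[H+] = 10^(-1.61) = 2.45 × 10^-2 M
At equilibrium [HA] = 0.028 − 2.45 × 10^-2 = 3.50 × 10^-3 M
Ka = [H+][A-]/[HA] = (2.45 × 10^-2)² / 3.50 × 10^-3 = 1.7 × 10^-1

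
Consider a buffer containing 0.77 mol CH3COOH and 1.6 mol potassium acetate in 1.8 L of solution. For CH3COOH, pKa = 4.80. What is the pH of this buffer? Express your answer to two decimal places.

pH = 5.12

Henderson–Hasselbalch: pH = pKa + log([CH3COO-]/[CH3COOH]) = 4.80 + log(1.6/0.77)
pH = 4.80 + (+0.318) = 5.12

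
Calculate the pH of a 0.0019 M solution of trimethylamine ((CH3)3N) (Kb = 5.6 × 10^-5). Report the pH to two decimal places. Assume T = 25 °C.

(CH3)3N + H2O ⇌ (CH3)3NH+ + OH-
From the ICE table, Kb = x²/(0.0019 − x) = 5.6 × 10^-5.
The 5% rule fails; solving x² + Kb·x − Kb·C₀ = 0 exactly:
x = [−5.6e-05 + √(5.6e-05² + 4.26e-07)]/2 = 2.99 × 10^-4 M
pOH = −log(2.99 × 10^-4) = 3.52; pH = 14.00 − 3.52 = 10.48

pH = 10.48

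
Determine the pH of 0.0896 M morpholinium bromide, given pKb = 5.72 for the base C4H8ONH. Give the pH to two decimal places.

C4H8ONH2+ is the conjugate acid of the weak base C4H8ONH.
Kb = 10^(−5.72) = 1.91 × 10^-6
Ka = Kw/Kb = 1.0×10^-14 / 1.91 × 10^-6 = 5.24 × 10^-9
Ka = [H+]²/(0.0896 − [H+]) = 5.24 × 10^-9
Since Ka ≪ C₀, [H+] ≈ √(Ka·C₀) = 2.17 × 10^-5 M.
([H+]/C₀ = 0.024% < 5%, so the approximation holds.)
pH = −log[H+] = −log(2.17 × 10^-5) = 4.66

pH = 4.66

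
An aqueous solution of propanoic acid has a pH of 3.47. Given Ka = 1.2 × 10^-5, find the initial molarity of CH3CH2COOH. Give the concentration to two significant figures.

C₀ = 9.9 × 10^-3 M

[H+] = 10^(-3.47) = 3.39 × 10^-4 M = x
Ka = x²/(C₀ − x) ⇒ C₀ = x + x²/Ka
C₀ = 3.39 × 10^-4 + (3.39 × 10^-4)²/(1.2 × 10^-5) = 9.92 × 10^-3 M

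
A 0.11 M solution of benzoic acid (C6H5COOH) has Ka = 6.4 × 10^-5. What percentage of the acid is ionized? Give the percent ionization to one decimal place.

2.4%

C6H5COOH ⇌ C6H5COO- + H+; let x = [H+] at equilibrium.
x ≈ √(Ka·C₀) = √(6.4 × 10^-5 × 0.11) = 2.65 × 10^-3 M
Fraction ionized = 2.65 × 10^-3 / 0.11 = 0.0241 → 2.4%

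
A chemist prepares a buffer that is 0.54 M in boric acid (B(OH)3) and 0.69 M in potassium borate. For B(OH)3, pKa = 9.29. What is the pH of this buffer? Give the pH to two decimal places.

Using pH = pKa + log([base]/[acid]) with [base]/[acid] = 0.69/0.54:
pH = 9.29 + (+0.106) = 9.40

pH = 9.40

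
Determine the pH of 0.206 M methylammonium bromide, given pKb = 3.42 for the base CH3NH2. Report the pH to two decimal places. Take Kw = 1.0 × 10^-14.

pH = 5.63

CH3NH3+ is the conjugate acid of the weak base CH3NH2.
Kb = 10^(−3.42) = 3.80 × 10^-4
Ka = Kw/Kb = 1.0×10^-14 / 3.80 × 10^-4 = 2.63 × 10^-11
Ka = x²/(0.206 − x) = 2.63 × 10^-11
Since Ka ≪ C₀, x ≈ √(Ka·C₀) = 2.33 × 10^-6 M.
Check: 0.0011% ionized — well under 5%, approximation valid.
pH = −log(2.33 × 10^-6) = 5.63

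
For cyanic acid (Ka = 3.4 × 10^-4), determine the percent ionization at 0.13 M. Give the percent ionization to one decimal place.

HOCN ⇌ OCN- + H+; let x = [H+] at equilibrium.
Ka = x²/(C₀ − x); solving the quadratic gives x = 6.48 × 10^-3 M.
% ionization = x/C₀ × 100% = 6.48 × 10^-3/0.13 × 100% = 5.0%

5.0%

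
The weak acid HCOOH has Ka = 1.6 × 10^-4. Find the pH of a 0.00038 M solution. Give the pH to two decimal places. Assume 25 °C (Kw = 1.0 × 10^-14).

pH = 3.75

HCOOH ⇌ HCOO- + H+
Ka = [H+]²/(0.00038 − [H+]) = 1.6 × 10^-4
The 5% rule fails; solving [H+]² + Ka·[H+] − Ka·C₀ = 0 exactly:
[H+] = (−Ka + √(Ka² + 4·Ka·C₀))/2 = 1.79 × 10^-4 M
pH = −log(1.79 × 10^-4) = 3.75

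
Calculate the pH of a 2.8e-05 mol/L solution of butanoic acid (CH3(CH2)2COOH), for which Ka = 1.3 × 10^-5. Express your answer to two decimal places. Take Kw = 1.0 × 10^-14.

pH = 4.86

CH3(CH2)2COOH ⇌ CH3(CH2)2COO- + H+
From the ICE table, Ka = x²/(2.8e-05 − x) = 1.3 × 10^-5.
Here C₀/Ka ≈ 2.15, so the small-x approximation fails. Use the quadratic:
x = [−1.3e-05 + √(1.3e-05² + 1.46e-09)]/2 = 1.37 × 10^-5 M
pH = −log(1.37 × 10^-5) = 4.86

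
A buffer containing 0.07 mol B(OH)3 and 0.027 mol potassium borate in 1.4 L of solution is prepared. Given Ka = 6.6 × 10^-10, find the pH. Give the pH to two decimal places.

pH = 8.77

pKa = −log(6.6 × 10^-10) = 9.180
Using pH = pKa + log([base]/[acid]) with [base]/[acid] = 0.027/0.07:
pH = 9.180 + (-0.414) = 8.77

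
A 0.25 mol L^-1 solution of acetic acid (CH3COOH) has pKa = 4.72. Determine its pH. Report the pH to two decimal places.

CH3COOH ⇌ CH3COO- + H+
Ka = 10^(−4.72) = 1.91 × 10^-5
From the ICE table, Ka = [H+]²/(0.25 − [H+]) = 1.91 × 10^-5.
Neglecting [H+] in the denominator: [H+] = √(1.91 × 10^-5 × 0.25) = 2.19 × 10^-3 M
pH = −log(2.19 × 10^-3) = 2.66

pH = 2.66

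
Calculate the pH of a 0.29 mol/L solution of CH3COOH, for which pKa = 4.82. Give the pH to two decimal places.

CH3COOH ⇌ CH3COO- + H+
Ka = 10^(−4.82) = 1.51 × 10^-5
Ka = [H+]²/(0.29 − [H+]) = 1.51 × 10^-5
Since Ka ≪ C₀, [H+] ≈ √(Ka·C₀) = 2.09 × 10^-3 M.
([H+]/C₀ = 0.72% < 5%, so the approximation holds.)
pH = −log[H+] = −log(2.09 × 10^-3) = 2.68

pH = 2.68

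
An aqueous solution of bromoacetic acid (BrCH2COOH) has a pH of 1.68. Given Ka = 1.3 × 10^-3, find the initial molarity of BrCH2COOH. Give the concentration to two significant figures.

C₀ = 3.6 × 10^-1 M

[H+] = 10^(-1.68) = 2.09 × 10^-2 M = x
Ka = x²/(C₀ − x) ⇒ C₀ = x + x²/Ka
C₀ = 2.09 × 10^-2 + (2.09 × 10^-2)²/(1.3 × 10^-3) = 3.57 × 10^-1 M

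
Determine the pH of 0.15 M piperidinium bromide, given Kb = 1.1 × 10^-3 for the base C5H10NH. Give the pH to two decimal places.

C5H10NH2+ is the conjugate acid of the weak base C5H10NH.
Ka = Kw/Kb = 1.0×10^-14 / 1.1 × 10^-3 = 9.09 × 10^-12
From the ICE table, Ka = [H+]²/(0.15 − [H+]) = 9.09 × 10^-12.
Since Ka ≪ C₀, [H+] ≈ √(Ka·C₀) = 1.17 × 10^-6 M.
pH = −log(1.17 × 10^-6) = 5.93

pH = 5.93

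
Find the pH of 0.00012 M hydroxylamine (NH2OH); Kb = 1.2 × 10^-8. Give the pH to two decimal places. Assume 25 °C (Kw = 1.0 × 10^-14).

NH2OH + H2O ⇌ NH3OH+ + OH-
Let x = [OH-] at equilibrium. Kb = x²/(0.00012 − x).
Assume x ≪ 0.00012: x ≈ √(1.2 × 10^-8 × 0.00012) = 1.20 × 10^-6 M
Check: 1% ionized — well under 5%, approximation valid.
pOH = 5.92, so pH = 14.00 − pOH = 8.08

pH = 8.08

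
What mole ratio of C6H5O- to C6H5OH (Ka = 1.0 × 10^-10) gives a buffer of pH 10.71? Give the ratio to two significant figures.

ratio = 5.1

pKa = -log(1.0 × 10^-10) = 10.000
pH = pKa + log(r) ⇒ log(r) = 10.71 − 10.000 = +0.710
r = [C6H5O-]/[C6H5OH] = 10^(+0.710) = 5.13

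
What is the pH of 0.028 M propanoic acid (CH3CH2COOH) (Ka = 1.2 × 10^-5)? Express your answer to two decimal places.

CH3CH2COOH ⇌ CH3CH2COO- + H+
Ka = [H+]²/(0.028 − [H+]) = 1.2 × 10^-5
Neglecting [H+] in the denominator: [H+] = √(1.2 × 10^-5 × 0.028) = 5.80 × 10^-4 M
([H+]/C₀ = 2.1% < 5%, so the approximation holds.)
pH = −log[H+] = −log(5.80 × 10^-4) = 3.24

pH = 3.24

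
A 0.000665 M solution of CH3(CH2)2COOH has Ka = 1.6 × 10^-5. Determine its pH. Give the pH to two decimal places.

pH = 4.02

CH3(CH2)2COOH ⇌ CH3(CH2)2COO- + H+
Ka = [H+]²/(0.000665 − [H+]) = 1.6 × 10^-5
[H+] is not negligible relative to C₀; solve [H+]² + 1.6e-05·[H+] − 1.06e-08 = 0.
[H+] = [−1.6e-05 + √(1.6e-05² + 4.26e-08)]/2 = 9.55 × 10^-5 M
pH = −log(9.55 × 10^-5) = 4.02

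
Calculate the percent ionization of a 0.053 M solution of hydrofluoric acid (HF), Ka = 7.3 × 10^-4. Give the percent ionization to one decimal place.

11.1%

HF ⇌ F- + H+; let x = [H+] at equilibrium.
Ka = x²/(C₀ − x); solving the quadratic gives x = 5.87 × 10^-3 M.
% ionization = x/C₀ × 100% = 5.87 × 10^-3/0.053 × 100% = 11.1%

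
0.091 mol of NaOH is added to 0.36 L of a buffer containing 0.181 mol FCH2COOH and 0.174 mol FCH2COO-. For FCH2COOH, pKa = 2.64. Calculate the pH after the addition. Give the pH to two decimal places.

pH = 3.11

OH- converts FCH2COOH to FCH2COO-: FCH2COOH → 0.09 mol, FCH2COO- → 0.265 mol.
pH = pKa + log([A⁻]/[HA]) = 2.64 + log(0.265/0.09) = 2.64 +0.469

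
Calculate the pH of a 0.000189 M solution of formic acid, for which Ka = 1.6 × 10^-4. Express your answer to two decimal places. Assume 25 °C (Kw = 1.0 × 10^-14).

pH = 3.95

HCOOH ⇌ HCOO- + H+
Ka = [H+]²/(0.000189 − [H+]) = 1.6 × 10^-4
Here C₀/Ka ≈ 1.18, so the small-[H+] approximation fails. Use the quadratic:
[H+] = (−Ka + √(Ka² + 4·Ka·C₀))/2 = 1.11 × 10^-4 M
pH = −log[H+] = −log(1.11 × 10^-4) = 3.95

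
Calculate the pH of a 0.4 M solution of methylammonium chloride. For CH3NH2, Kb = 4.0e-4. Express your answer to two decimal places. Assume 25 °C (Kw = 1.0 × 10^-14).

pH = 5.50

CH3NH3+ is the conjugate acid of the weak base CH3NH2.
Ka = Kw/Kb = 1.0×10^-14 / 4.0 × 10^-4 = 2.50 × 10^-11
Ka = [H+]²/(0.4 − [H+]) = 2.50 × 10^-11
Assume [H+] ≪ 0.4: [H+] ≈ √(2.50 × 10^-11 × 0.4) = 3.16 × 10^-6 M
Check: 0.00079% ionized — well under 5%, approximation valid.
pH = −log(3.16 × 10^-6) = 5.50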